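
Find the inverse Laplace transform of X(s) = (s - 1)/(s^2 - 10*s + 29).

2*exp(5*t)*sin(2*t) + exp(5*t)*cos(2*t)

Complete the square in the denominator: s^2 - 10*s + 29 = (s - 5)^2 + 2^2.
Split the numerator to match: s - 1 = 1·(s - 5) + 2·2.
Invert each term: 1·(s - 5)/((s - 5)^2 + 4) ↔ e^(5t)cos(2t); 2·2/((s - 5)^2 + 4) ↔ 2e^(5t)sin(2t).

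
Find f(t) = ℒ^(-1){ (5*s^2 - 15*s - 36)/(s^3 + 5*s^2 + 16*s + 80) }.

f(t) = -5*sin(4*t) + cos(4*t) + 4*exp(-5*t)

Factor the denominator: s^3 + 5*s^2 + 16*s + 80 = (s + 5)*(s^2 + 16).
Partial fraction decomposition gives [4/(s + 5)] + [s/(s^2 + 16)] + [-20/(s^2 + 16)].
Invert each term: 4/(s + 5) ↔ 4e^(-5t); 1·s/(s^2 + 16) ↔ cos(4t); -5·4/(s^2 + 16) ↔ -5sin(4t).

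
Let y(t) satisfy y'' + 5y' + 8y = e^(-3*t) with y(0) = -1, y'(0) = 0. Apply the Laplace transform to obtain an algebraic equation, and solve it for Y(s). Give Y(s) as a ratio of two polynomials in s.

Y(s) = (-s^2 - 8*s - 14)/(s^3 + 8*s^2 + 23*s + 24)

Apply the Laplace transform to the equation.
With L{y''} = s^2 Y - s·y(0) - y'(0) and L{y'} = sY - y(0), with y(0) = -1, y'(0) = 0: the LHS transforms to (s^2 + 5*s + 8)Y - (-s - 5).
The right side is L{e^(-3*t)} = 1/(s + 3).
So (s^2 + 5*s + 8)Y = 1/(s + 3) + (-s - 5).
Solve for Y(s) and write it as one ratio of polynomials.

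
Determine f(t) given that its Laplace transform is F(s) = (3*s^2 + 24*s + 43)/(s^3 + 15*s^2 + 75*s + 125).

f(t) = -t^2*exp(-5*t) - 6*t*exp(-5*t) + 3*exp(-5*t)

Factor the denominator: s^3 + 15*s^2 + 75*s + 125 = (s + 5)^3.
Partial fraction decomposition gives [3/(s + 5)] + [-6/(s + 5)^2] + [-2/(s + 5)^3].
Invert each term: 3/(s + 5) ↔ 3e^(-5t); -6/(s + 5)^2 ↔ -6t·e^(-5t); -2/(s + 5)^3 ↔ (-1)t^2·e^(-5t).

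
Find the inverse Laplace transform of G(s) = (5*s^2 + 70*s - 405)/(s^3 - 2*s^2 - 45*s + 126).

5*exp(6*t) + 5*exp(3*t) - 5*exp(-7*t)

Factor the denominator: s^3 - 2*s^2 - 45*s + 126 = (s - 6)*(s - 3)*(s + 7).
Partial fraction decomposition gives [5/(s - 6)] + [5/(s - 3)] + [-5/(s + 7)].
Invert each term: 5/(s - 6) ↔ 5e^(6t); 5/(s - 3) ↔ 5e^(3t); -5/(s + 7) ↔ -5e^(-7t).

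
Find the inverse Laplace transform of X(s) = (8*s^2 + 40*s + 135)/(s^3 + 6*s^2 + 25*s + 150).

2*sin(5*t) + 5*cos(5*t) + 3*exp(-6*t)

Factor the denominator: s^3 + 6*s^2 + 25*s + 150 = (s + 6)*(s^2 + 25).
Partial fraction decomposition gives [3/(s + 6)] + [5*s/(s^2 + 25)] + [10/(s^2 + 25)].
Invert each term: 3/(s + 6) ↔ 3e^(-6t); 5·s/(s^2 + 25) ↔ 5cos(5t); 2·5/(s^2 + 25) ↔ 2sin(5t).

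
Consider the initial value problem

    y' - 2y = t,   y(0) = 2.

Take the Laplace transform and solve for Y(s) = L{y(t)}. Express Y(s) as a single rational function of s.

Y(s) = (2*s^2 + 1)/(s^3 - 2*s^2)

Laplace-transform each side.
The derivative rules (L{y'} = sY - y(0) = sY - 2) turn the left side into (s - 2)Y - (2).
The right side is L{t} = s^(-2).
So (s - 2)Y = s^(-2) + (2).
Solve for Y(s) and write it as one ratio of polynomials.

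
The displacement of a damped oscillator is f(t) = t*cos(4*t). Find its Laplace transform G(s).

G(s) = (s - 4)*(s + 4)/(s^2 + 16)^2

L{cos(4t)} = s/(s^2 + 16).
Then apply L{t·g(t)} = -d/ds[H(s)] with H(s) = s/(s^2 + 16):
differentiating 1 time and applying the sign gives (s - 4)*(s + 4)/(s^2 + 16)^2.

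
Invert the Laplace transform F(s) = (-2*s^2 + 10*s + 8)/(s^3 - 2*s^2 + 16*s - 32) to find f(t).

f(t) = exp(2*t) + sin(4*t) - 3*cos(4*t)

Factor the denominator: s^3 - 2*s^2 + 16*s - 32 = (s - 2)*(s^2 + 16).
Partial fraction decomposition gives [1/(s - 2)] + [-3*s/(s^2 + 16)] + [4/(s^2 + 16)].
Invert each term: 1/(s - 2) ↔ e^(2t); -3·s/(s^2 + 16) ↔ -3cos(4t); 1·4/(s^2 + 16) ↔ sin(4t).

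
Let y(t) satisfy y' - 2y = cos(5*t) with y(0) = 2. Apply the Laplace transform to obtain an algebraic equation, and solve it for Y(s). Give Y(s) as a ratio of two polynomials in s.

Apply the Laplace transform to the equation.
The derivative rules (L{y'} = sY - y(0) = sY - 2) turn the left side into (s - 2)Y - (2).
The right side is L{cos(5*t)} = s/(s^2 + 25).
So (s - 2)Y = s/(s^2 + 25) + (2).
Solve for Y(s) and write it as one ratio of polynomials.

Y(s) = (2*s^2 + s + 50)/(s^3 - 2*s^2 + 25*s - 50)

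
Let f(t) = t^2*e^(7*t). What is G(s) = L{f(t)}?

L{t^2} = 2!/s^3 = 2/s^3.
By the first shifting theorem, multiplying by e^(7t) replaces s with s - 7.

G(s) = 2/(s - 7)^3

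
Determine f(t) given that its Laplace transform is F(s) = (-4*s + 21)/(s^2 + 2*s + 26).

f(t) = 5*exp(-t)*sin(5*t) - 4*exp(-t)*cos(5*t)

Complete the square in the denominator: s^2 + 2*s + 26 = (s + 1)^2 + 5^2.
Split the numerator to match: -4*s + 21 = -4·(s + 1) + 5·5.
Invert each term: -4·(s + 1)/((s + 1)^2 + 25) ↔ -4e^(-t)cos(5t); 5·5/((s + 1)^2 + 25) ↔ 5e^(-t)sin(5t).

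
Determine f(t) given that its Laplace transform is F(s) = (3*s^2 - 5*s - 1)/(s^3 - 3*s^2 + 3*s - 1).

f(t) = -3*t^2*exp(t)/2 + t*exp(t) + 3*exp(t)

Factor the denominator: s^3 - 3*s^2 + 3*s - 1 = (s - 1)^3.
Partial fraction decomposition gives [3/(s - 1)] + [(s - 1)^(-2)] + [-3/(s - 1)^3].
Invert each term: 3/(s - 1) ↔ 3e^(t); 1/(s - 1)^2 ↔ t·e^(t); -3/(s - 1)^3 ↔ (-3/2)t^2·e^(t).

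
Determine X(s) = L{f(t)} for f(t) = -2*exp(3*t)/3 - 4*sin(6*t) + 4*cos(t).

X(s) = 4*s/(s^2 + 1) - 24/(s^2 + 36) - 2/(3*(s - 3))

By linearity of the Laplace transform, transform each term separately.
(-2/3)·[L{e^(3t)} = 1/(s - 3)]; (-4)·[L{sin(6t)} = 6/(s^2 + 36)]; (4)·[L{cos(t)} = s/(s^2 + 1)].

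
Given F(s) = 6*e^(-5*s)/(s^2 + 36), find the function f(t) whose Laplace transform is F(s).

The factor e^(-5s) signals a time shift by c = 5 (second shifting theorem).
L{sin(6t)} = 6/(s^2 + 36), so L^-1{6/(s^2 + 36)} = sin(6*t).
Hence the inverse is u(t - 5) times that function evaluated at t - 5.

f(t) = Heaviside(t - 5)*(sin(6*t - 30))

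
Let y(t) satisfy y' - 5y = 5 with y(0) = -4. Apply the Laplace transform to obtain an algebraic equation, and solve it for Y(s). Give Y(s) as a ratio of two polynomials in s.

Y(s) = (-4*s + 5)/(s^2 - 5*s)

Transform both sides with L{·}.
Using L{y'} = sY - y(0) = sY - (-4), the left side becomes (s - 5)Y - (-4).
The right side is L{5} = 5/s.
So (s - 5)Y = 5/s + (-4).
Divide through and combine into a single rational function.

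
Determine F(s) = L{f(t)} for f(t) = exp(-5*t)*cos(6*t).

L{cos(6t)} = s/(s^2 + 36).
By the first shifting theorem, multiplying by e^(-5t) replaces s with s + 5.

F(s) = (s + 5)/((s + 5)^2 + 36)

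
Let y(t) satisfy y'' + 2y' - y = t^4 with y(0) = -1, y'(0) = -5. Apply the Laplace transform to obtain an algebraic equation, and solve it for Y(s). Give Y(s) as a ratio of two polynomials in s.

Y(s) = (-s^6 - 7*s^5 + 24)/(s^7 + 2*s^6 - s^5)

Laplace-transform each side.
The derivative rules (L{y''} = s^2 Y - s·y(0) - y'(0) and L{y'} = sY - y(0), with y(0) = -1, y'(0) = -5) turn the left side into (s^2 + 2*s - 1)Y - (-s - 7).
The right side is L{t^4} = 24/s^5.
So (s^2 + 2*s - 1)Y = 24/s^5 + (-s - 7).
Divide through and combine into a single rational function.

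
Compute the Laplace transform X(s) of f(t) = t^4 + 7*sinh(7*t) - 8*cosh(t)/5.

X(s) = -8*s/(5*(s^2 - 1)) + 49/(s^2 - 49) + 24/s^5

By linearity of the Laplace transform, transform each term separately.
(7)·[L{sinh(7t)} = 7/(s^2 - 49)]; (-8/5)·[L{cosh(t)} = s/(s^2 - 1)]; L{t^4} = 4!/s^5 = 24/s^5.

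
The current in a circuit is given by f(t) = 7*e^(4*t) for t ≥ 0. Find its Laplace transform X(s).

X(s) = 7/(s - 4)

L{7} = 7/s.
By the first shifting theorem, multiplying by e^(4t) replaces s with s - 4.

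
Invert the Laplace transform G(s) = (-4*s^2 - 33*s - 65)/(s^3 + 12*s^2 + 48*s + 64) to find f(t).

Factor the denominator: s^3 + 12*s^2 + 48*s + 64 = (s + 4)^3.
Partial fraction decomposition gives [-4/(s + 4)] + [-1/(s + 4)^2] + [3/(s + 4)^3].
Invert each term: -4/(s + 4) ↔ -4e^(-4t); -1/(s + 4)^2 ↔ -t·e^(-4t); 3/(s + 4)^3 ↔ (3/2)t^2·e^(-4t).

f(t) = 3*t^2*exp(-4*t)/2 - t*exp(-4*t) - 4*exp(-4*t)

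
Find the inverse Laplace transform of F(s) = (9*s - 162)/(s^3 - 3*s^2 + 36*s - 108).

-3*exp(3*t) + 3*sin(6*t) + 3*cos(6*t)

Factor the denominator: s^3 - 3*s^2 + 36*s - 108 = (s - 3)*(s^2 + 36).
Partial fraction decomposition gives [-3/(s - 3)] + [3*s/(s^2 + 36)] + [18/(s^2 + 36)].
Invert each term: -3/(s - 3) ↔ -3e^(3t); 3·s/(s^2 + 36) ↔ 3cos(6t); 3·6/(s^2 + 36) ↔ 3sin(6t).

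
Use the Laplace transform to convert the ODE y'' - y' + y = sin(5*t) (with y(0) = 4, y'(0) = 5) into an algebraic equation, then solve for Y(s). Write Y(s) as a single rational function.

Transform both sides with L{·}.
The derivative rules (L{y''} = s^2 Y - s·y(0) - y'(0) and L{y'} = sY - y(0), with y(0) = 4, y'(0) = 5) turn the left side into (s^2 - s + 1)Y - (4*s + 1).
The right side is L{sin(5*t)} = 5/(s^2 + 25).
So (s^2 - s + 1)Y = 5/(s^2 + 25) + (4*s + 1).
Divide through and combine into a single rational function.

Y(s) = (4*s^3 + s^2 + 100*s + 30)/(s^4 - s^3 + 26*s^2 - 25*s + 25)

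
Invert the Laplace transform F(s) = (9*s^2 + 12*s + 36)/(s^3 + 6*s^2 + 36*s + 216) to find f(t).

f(t) = -3*sin(6*t) + 5*cos(6*t) + 4*exp(-6*t)

Factor the denominator: s^3 + 6*s^2 + 36*s + 216 = (s + 6)*(s^2 + 36).
Partial fraction decomposition gives [4/(s + 6)] + [5*s/(s^2 + 36)] + [-18/(s^2 + 36)].
Invert each term: 4/(s + 6) ↔ 4e^(-6t); 5·s/(s^2 + 36) ↔ 5cos(6t); -3·6/(s^2 + 36) ↔ -3sin(6t).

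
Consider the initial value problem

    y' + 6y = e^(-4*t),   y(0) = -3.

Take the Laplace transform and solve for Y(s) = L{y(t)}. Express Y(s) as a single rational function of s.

Y(s) = (-3*s - 11)/(s^2 + 10*s + 24)

Apply the Laplace transform to the equation.
The derivative rules (L{y'} = sY - y(0) = sY - (-3)) turn the left side into (s + 6)Y - (-3).
The right side is L{e^(-4*t)} = 1/(s + 4).
So (s + 6)Y = 1/(s + 4) + (-3).
Divide through and combine into a single rational function.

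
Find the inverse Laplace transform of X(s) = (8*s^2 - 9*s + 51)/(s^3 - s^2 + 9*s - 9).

Factor the denominator: s^3 - s^2 + 9*s - 9 = (s - 1)*(s^2 + 9).
Partial fraction decomposition gives [5/(s - 1)] + [3*s/(s^2 + 9)] + [-6/(s^2 + 9)].
Invert each term: 5/(s - 1) ↔ 5e^(t); 3·s/(s^2 + 9) ↔ 3cos(3t); -2·3/(s^2 + 9) ↔ -2sin(3t).

5*exp(t) - 2*sin(3*t) + 3*cos(3*t)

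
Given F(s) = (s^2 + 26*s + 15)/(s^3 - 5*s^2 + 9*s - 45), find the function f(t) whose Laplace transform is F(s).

Factor the denominator: s^3 - 5*s^2 + 9*s - 45 = (s - 5)*(s^2 + 9).
Partial fraction decomposition gives [5/(s - 5)] + [-4*s/(s^2 + 9)] + [6/(s^2 + 9)].
Invert each term: 5/(s - 5) ↔ 5e^(5t); -4·s/(s^2 + 9) ↔ -4cos(3t); 2·3/(s^2 + 9) ↔ 2sin(3t).

f(t) = 5*exp(5*t) + 2*sin(3*t) - 4*cos(3*t)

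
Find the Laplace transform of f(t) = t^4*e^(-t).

L{t^4} = 4!/s^5 = 24/s^5.
By the first shifting theorem, multiplying by e^(-t) replaces s with s + 1.

24/(s + 1)^5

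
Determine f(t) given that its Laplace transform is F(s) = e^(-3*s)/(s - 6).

The factor e^(-3s) signals a time shift by c = 3 (second shifting theorem).
L{e^(6t)} = 1/(s - 6), so L^-1{1/(s - 6)} = e^(6*t).
Hence the inverse is u(t - 3) times that function evaluated at t - 3.

f(t) = Heaviside(t - 3)*(exp(6*t - 18))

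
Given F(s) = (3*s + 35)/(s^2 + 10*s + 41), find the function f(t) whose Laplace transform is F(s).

f(t) = 5*exp(-5*t)*sin(4*t) + 3*exp(-5*t)*cos(4*t)

Complete the square in the denominator: s^2 + 10*s + 41 = (s + 5)^2 + 4^2.
Split the numerator to match: 3*s + 35 = 3·(s + 5) + 5·4.
Invert each term: 3·(s + 5)/((s + 5)^2 + 16) ↔ 3e^(-5t)cos(4t); 5·4/((s + 5)^2 + 16) ↔ 5e^(-5t)sin(4t).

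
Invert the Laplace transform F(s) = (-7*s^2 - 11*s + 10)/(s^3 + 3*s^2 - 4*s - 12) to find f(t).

f(t) = -2*exp(2*t) - exp(-2*t) - 4*exp(-3*t)

Factor the denominator: s^3 + 3*s^2 - 4*s - 12 = (s - 2)*(s + 2)*(s + 3).
Partial fraction decomposition gives [-2/(s - 2)] + [-4/(s + 3)] + [-1/(s + 2)].
Invert each term: -2/(s - 2) ↔ -2e^(2t); -4/(s + 3) ↔ -4e^(-3t); -1/(s + 2) ↔ -e^(-2t).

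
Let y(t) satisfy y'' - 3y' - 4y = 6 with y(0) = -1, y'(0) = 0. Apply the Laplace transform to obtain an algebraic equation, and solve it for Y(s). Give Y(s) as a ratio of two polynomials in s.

Take the Laplace transform of both sides.
With L{y''} = s^2 Y - s·y(0) - y'(0) and L{y'} = sY - y(0), with y(0) = -1, y'(0) = 0: the LHS transforms to (s^2 - 3*s - 4)Y - (-s + 3).
The right side is L{6} = 6/s.
So (s^2 - 3*s - 4)Y = 6/s + (-s + 3).
Isolate Y and clear denominators.

Y(s) = (-s^2 + 3*s + 6)/(s^3 - 3*s^2 - 4*s)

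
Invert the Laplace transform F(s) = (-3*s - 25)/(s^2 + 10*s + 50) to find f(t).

f(t) = -2*exp(-5*t)*sin(5*t) - 3*exp(-5*t)*cos(5*t)

Complete the square in the denominator: s^2 + 10*s + 50 = (s + 5)^2 + 5^2.
Split the numerator to match: -3*s - 25 = -3·(s + 5) - 2·5.
Invert each term: -3·(s + 5)/((s + 5)^2 + 25) ↔ -3e^(-5t)cos(5t); -2·5/((s + 5)^2 + 25) ↔ -2e^(-5t)sin(5t).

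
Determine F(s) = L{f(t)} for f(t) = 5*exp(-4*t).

F(s) = 5/(s + 4)

L{5} = 5/s.
By the first shifting theorem, multiplying by e^(-4t) replaces s with s + 4.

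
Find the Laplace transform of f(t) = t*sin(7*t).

14*s/(s^2 + 49)^2

L{sin(7t)} = 7/(s^2 + 49).
Then apply L{t·g(t)} = -d/ds[H(s)] with H(s) = 7/(s^2 + 49):
differentiating 1 time and applying the sign gives 14*s/(s^2 + 49)^2.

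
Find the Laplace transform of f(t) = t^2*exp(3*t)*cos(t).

2*(s - 3)*(s^2 - 6*s + 6)/(s^2 - 6*s + 10)^3

L{cos(t)} = s/(s^2 + 1).
Multiplying by e^(3t) shifts s → s - 3, so L{exp(3*t)*cos(t)} = (s - 3)/((s - 3)^2 + 1).
Then apply L{t^2·g(t)} = (-1)^2 d^2/ds^2[G(s)] with G(s) = (s - 3)/((s - 3)^2 + 1):
differentiating 2 times and applying the sign gives 2*(s - 3)*(s^2 - 6*s + 6)/(s^2 - 6*s + 10)^3.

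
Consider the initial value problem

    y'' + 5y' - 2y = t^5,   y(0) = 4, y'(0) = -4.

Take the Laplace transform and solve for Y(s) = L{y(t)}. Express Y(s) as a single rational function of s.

Y(s) = (4*s^7 + 16*s^6 + 120)/(s^8 + 5*s^7 - 2*s^6)

Take the Laplace transform of both sides.
With L{y''} = s^2 Y - s·y(0) - y'(0) and L{y'} = sY - y(0), with y(0) = 4, y'(0) = -4: the LHS transforms to (s^2 + 5*s - 2)Y - (4*s + 16).
The right side is L{t^5} = 120/s^6.
So (s^2 + 5*s - 2)Y = 120/s^6 + (4*s + 16).
Isolate Y and clear denominators.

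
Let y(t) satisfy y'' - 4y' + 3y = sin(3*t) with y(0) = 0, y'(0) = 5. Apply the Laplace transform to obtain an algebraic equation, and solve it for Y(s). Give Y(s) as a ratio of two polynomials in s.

Transform both sides with L{·}.
Using L{y''} = s^2 Y - s·y(0) - y'(0) and L{y'} = sY - y(0), with y(0) = 0, y'(0) = 5, the left side becomes (s^2 - 4*s + 3)Y - (5).
The right side is L{sin(3*t)} = 3/(s^2 + 9).
So (s^2 - 4*s + 3)Y = 3/(s^2 + 9) + (5).
Solve for Y(s) and write it as one ratio of polynomials.

Y(s) = (5*s^2 + 48)/(s^4 - 4*s^3 + 12*s^2 - 36*s + 27)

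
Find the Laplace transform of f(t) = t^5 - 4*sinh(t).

The transform is linear, so treat each term independently.
L{t^5} = 5!/s^6 = 120/s^6; (-4)·[L{sinh(t)} = 1/(s^2 - 1)].

-4/(s^2 - 1) + 120/s^6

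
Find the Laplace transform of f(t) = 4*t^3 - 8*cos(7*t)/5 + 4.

-8*s/(5*(s^2 + 49)) + 4/s + 24/s^4

Apply the Laplace transform termwise.
(-8/5)·[L{cos(7t)} = s/(s^2 + 49)]; L{4} = 4/s; (4)·[L{t^3} = 3!/s^4 = 6/s^4].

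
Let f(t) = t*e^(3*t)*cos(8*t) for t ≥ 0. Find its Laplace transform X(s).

L{cos(8t)} = s/(s^2 + 64).
Multiplying by e^(3t) shifts s → s - 3, so L{e^(3*t)*cos(8*t)} = (s - 3)/((s - 3)^2 + 64).
Then apply L{t·g(t)} = -d/ds[G(s)] with G(s) = (s - 3)/((s - 3)^2 + 64):
differentiating 1 time and applying the sign gives (s - 11)*(s + 5)/(s^2 - 6*s + 73)^2.

X(s) = (s - 11)*(s + 5)/(s^2 - 6*s + 73)^2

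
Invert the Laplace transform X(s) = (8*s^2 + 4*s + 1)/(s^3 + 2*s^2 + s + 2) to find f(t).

Factor the denominator: s^3 + 2*s^2 + s + 2 = (s + 2)*(s^2 + 1).
Partial fraction decomposition gives [5/(s + 2)] + [3*s/(s^2 + 1)] + [-2/(s^2 + 1)].
Invert each term: 5/(s + 2) ↔ 5e^(-2t); 3·s/(s^2 + 1) ↔ 3cos(t); -2·1/(s^2 + 1) ↔ -2sin(t).

f(t) = -2*sin(t) + 3*cos(t) + 5*exp(-2*t)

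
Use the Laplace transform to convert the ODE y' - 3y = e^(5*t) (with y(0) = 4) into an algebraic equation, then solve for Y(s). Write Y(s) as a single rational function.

Take the Laplace transform of both sides.
The derivative rules (L{y'} = sY - y(0) = sY - 4) turn the left side into (s - 3)Y - (4).
The right side is L{e^(5*t)} = 1/(s - 5).
So (s - 3)Y = 1/(s - 5) + (4).
Isolate Y and clear denominators.

Y(s) = (4*s - 19)/(s^2 - 8*s + 15)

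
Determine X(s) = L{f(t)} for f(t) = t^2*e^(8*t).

L{e^(8t)} = 1/(s - 8).
Then apply L{t^2·g(t)} = (-1)^2 d^2/ds^2[G(s)] with G(s) = 1/(s - 8):
differentiating 2 times and applying the sign gives 2/(s - 8)^3.

X(s) = 2/(s - 8)^3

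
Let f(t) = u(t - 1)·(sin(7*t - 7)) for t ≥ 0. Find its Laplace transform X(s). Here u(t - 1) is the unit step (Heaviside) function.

By the second shifting theorem, L{u(t - c)·g(t - c)} = e^(-cs)·G(s) with c = 1 and G(s) = L{g(t)}.
L{sin(7t)} = 7/(s^2 + 49).

X(s) = 7*exp(-s)/(s^2 + 49)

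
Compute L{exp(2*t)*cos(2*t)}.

L{cos(2t)} = s/(s^2 + 4).
By the first shifting theorem, multiplying by e^(2t) replaces s with s - 2.

(s - 2)/((s - 2)^2 + 4)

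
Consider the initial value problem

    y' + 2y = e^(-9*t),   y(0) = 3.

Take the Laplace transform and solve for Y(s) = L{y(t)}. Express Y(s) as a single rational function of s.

Y(s) = (3*s + 28)/(s^2 + 11*s + 18)

Apply the Laplace transform to the equation.
With L{y'} = sY - y(0) = sY - 3: the LHS transforms to (s + 2)Y - (3).
The right side is L{e^(-9*t)} = 1/(s + 9).
So (s + 2)Y = 1/(s + 9) + (3).
Solve for Y(s) and write it as one ratio of polynomials.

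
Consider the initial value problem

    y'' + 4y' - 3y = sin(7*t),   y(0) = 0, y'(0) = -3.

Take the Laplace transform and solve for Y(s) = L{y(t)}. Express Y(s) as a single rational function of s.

Apply the Laplace transform to the equation.
With L{y''} = s^2 Y - s·y(0) - y'(0) and L{y'} = sY - y(0), with y(0) = 0, y'(0) = -3: the LHS transforms to (s^2 + 4*s - 3)Y - (-3).
The right side is L{sin(7*t)} = 7/(s^2 + 49).
So (s^2 + 4*s - 3)Y = 7/(s^2 + 49) + (-3).
Solve for Y(s) and write it as one ratio of polynomials.

Y(s) = (-3*s^2 - 140)/(s^4 + 4*s^3 + 46*s^2 + 196*s - 147)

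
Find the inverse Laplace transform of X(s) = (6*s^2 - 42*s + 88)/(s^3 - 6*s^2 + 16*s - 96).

Factor the denominator: s^3 - 6*s^2 + 16*s - 96 = (s - 6)*(s^2 + 16).
Partial fraction decomposition gives [1/(s - 6)] + [5*s/(s^2 + 16)] + [-12/(s^2 + 16)].
Invert each term: 1/(s - 6) ↔ e^(6t); 5·s/(s^2 + 16) ↔ 5cos(4t); -3·4/(s^2 + 16) ↔ -3sin(4t).

exp(6*t) - 3*sin(4*t) + 5*cos(4*t)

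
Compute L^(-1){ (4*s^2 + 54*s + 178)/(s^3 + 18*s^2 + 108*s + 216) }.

Factor the denominator: s^3 + 18*s^2 + 108*s + 216 = (s + 6)^3.
Partial fraction decomposition gives [4/(s + 6)] + [6/(s + 6)^2] + [-2/(s + 6)^3].
Invert each term: 4/(s + 6) ↔ 4e^(-6t); 6/(s + 6)^2 ↔ 6t·e^(-6t); -2/(s + 6)^3 ↔ (-1)t^2·e^(-6t).

-t^2*exp(-6*t) + 6*t*exp(-6*t) + 4*exp(-6*t)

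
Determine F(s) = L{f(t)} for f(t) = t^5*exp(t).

F(s) = 120/(s - 1)^6

L{t^5} = 5!/s^6 = 120/s^6.
By the first shifting theorem, multiplying by e^(t) replaces s with s - 1.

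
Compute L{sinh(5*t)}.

L{sinh(5t)} = 5/(s^2 - 25).

5/(s^2 - 25)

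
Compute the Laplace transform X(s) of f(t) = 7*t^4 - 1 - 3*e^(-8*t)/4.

X(s) = -3/(4*(s + 8)) - 1/s + 168/s^5

By linearity of the Laplace transform, transform each term separately.
L{-1} = -1/s; (-3/4)·[L{e^(-8t)} = 1/(s + 8)]; (7)·[L{t^4} = 4!/s^5 = 24/s^5].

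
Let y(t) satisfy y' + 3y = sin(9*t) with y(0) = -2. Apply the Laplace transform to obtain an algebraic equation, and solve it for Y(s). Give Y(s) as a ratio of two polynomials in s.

Y(s) = (-2*s^2 - 153)/(s^3 + 3*s^2 + 81*s + 243)

Laplace-transform each side.
With L{y'} = sY - y(0) = sY - (-2): the LHS transforms to (s + 3)Y - (-2).
The right side is L{sin(9*t)} = 9/(s^2 + 81).
So (s + 3)Y = 9/(s^2 + 81) + (-2).
Divide through and combine into a single rational function.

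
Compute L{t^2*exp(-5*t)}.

2/(s + 5)^3

L{e^(-5t)} = 1/(s + 5).
Then apply L{t^2·g(t)} = (-1)^2 d^2/ds^2[H(s)] with H(s) = 1/(s + 5):
differentiating 2 times and applying the sign gives 2/(s + 5)^3.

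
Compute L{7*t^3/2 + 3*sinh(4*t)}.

12/(s^2 - 16) + 21/s^4

The transform is linear, so treat each term independently.
(3)·[L{sinh(4t)} = 4/(s^2 - 16)]; (7/2)·[L{t^3} = 3!/s^4 = 6/s^4].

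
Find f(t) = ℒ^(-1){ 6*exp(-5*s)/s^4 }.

The factor e^(-5s) signals a time shift by c = 5 (second shifting theorem).
L{t^3} = 3!/s^4 = 6/s^4, so L^-1{6/s^4} = t^3.
Hence the inverse is u(t - 5) times that function evaluated at t - 5.

f(t) = Heaviside(t - 5)*((t - 5)^3)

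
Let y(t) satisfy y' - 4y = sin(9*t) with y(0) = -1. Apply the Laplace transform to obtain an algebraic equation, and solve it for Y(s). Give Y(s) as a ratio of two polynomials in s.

Apply the Laplace transform to the equation.
The derivative rules (L{y'} = sY - y(0) = sY - (-1)) turn the left side into (s - 4)Y - (-1).
The right side is L{sin(9*t)} = 9/(s^2 + 81).
So (s - 4)Y = 9/(s^2 + 81) + (-1).
Isolate Y and clear denominators.

Y(s) = (-s^2 - 72)/(s^3 - 4*s^2 + 81*s - 324)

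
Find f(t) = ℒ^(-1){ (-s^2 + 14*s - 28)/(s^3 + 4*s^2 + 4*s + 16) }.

f(t) = -sin(2*t) + 4*cos(2*t) - 5*exp(-4*t)

Factor the denominator: s^3 + 4*s^2 + 4*s + 16 = (s + 4)*(s^2 + 4).
Partial fraction decomposition gives [-5/(s + 4)] + [4*s/(s^2 + 4)] + [-2/(s^2 + 4)].
Invert each term: -5/(s + 4) ↔ -5e^(-4t); 4·s/(s^2 + 4) ↔ 4cos(2t); -1·2/(s^2 + 4) ↔ -sin(2t).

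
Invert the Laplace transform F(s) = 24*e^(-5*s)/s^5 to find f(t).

f(t) = Heaviside(t - 5)*((t - 5)^4)

The factor e^(-5s) signals a time shift by c = 5 (second shifting theorem).
L{t^4} = 4!/s^5 = 24/s^5, so L^-1{24/s^5} = t^4.
Hence the inverse is u(t - 5) times that function evaluated at t - 5.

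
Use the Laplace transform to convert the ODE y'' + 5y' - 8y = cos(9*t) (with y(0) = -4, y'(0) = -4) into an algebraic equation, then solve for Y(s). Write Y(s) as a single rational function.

Y(s) = (-4*s^3 - 24*s^2 - 323*s - 1944)/(s^4 + 5*s^3 + 73*s^2 + 405*s - 648)

Apply the Laplace transform to the equation.
The derivative rules (L{y''} = s^2 Y - s·y(0) - y'(0) and L{y'} = sY - y(0), with y(0) = -4, y'(0) = -4) turn the left side into (s^2 + 5*s - 8)Y - (-4*s - 24).
The right side is L{cos(9*t)} = s/(s^2 + 81).
So (s^2 + 5*s - 8)Y = s/(s^2 + 81) + (-4*s - 24).
Isolate Y and clear denominators.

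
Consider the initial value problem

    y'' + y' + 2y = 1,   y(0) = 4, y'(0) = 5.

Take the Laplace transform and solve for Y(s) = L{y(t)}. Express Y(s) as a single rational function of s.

Y(s) = (4*s^2 + 9*s + 1)/(s^3 + s^2 + 2*s)

Laplace-transform each side.
With L{y''} = s^2 Y - s·y(0) - y'(0) and L{y'} = sY - y(0), with y(0) = 4, y'(0) = 5: the LHS transforms to (s^2 + s + 2)Y - (4*s + 9).
The right side is L{1} = 1/s.
So (s^2 + s + 2)Y = 1/s + (4*s + 9).
Solve for Y(s) and write it as one ratio of polynomials.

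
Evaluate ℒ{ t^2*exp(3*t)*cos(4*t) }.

2*(s - 3)*(s^2 - 6*s - 39)/(s^2 - 6*s + 25)^3

L{cos(4t)} = s/(s^2 + 16).
Multiplying by e^(3t) shifts s → s - 3, so L{exp(3*t)*cos(4*t)} = (s - 3)/((s - 3)^2 + 16).
Then apply L{t^2·g(t)} = (-1)^2 d^2/ds^2[G(s)] with G(s) = (s - 3)/((s - 3)^2 + 16):
differentiating 2 times and applying the sign gives 2*(s - 3)*(s^2 - 6*s - 39)/(s^2 - 6*s + 25)^3.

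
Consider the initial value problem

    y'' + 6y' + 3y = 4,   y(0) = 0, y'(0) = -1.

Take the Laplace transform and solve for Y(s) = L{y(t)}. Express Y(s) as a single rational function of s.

Take the Laplace transform of both sides.
The derivative rules (L{y''} = s^2 Y - s·y(0) - y'(0) and L{y'} = sY - y(0), with y(0) = 0, y'(0) = -1) turn the left side into (s^2 + 6*s + 3)Y - (-1).
The right side is L{4} = 4/s.
So (s^2 + 6*s + 3)Y = 4/s + (-1).
Solve for Y(s) and write it as one ratio of polynomials.

Y(s) = (-s + 4)/(s^3 + 6*s^2 + 3*s)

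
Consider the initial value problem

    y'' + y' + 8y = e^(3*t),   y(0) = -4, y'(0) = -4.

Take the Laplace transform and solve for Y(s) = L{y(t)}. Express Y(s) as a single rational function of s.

Take the Laplace transform of both sides.
Using L{y''} = s^2 Y - s·y(0) - y'(0) and L{y'} = sY - y(0), with y(0) = -4, y'(0) = -4, the left side becomes (s^2 + s + 8)Y - (-4*s - 8).
The right side is L{e^(3*t)} = 1/(s - 3).
So (s^2 + s + 8)Y = 1/(s - 3) + (-4*s - 8).
Solve for Y(s) and write it as one ratio of polynomials.

Y(s) = (-4*s^2 + 4*s + 25)/(s^3 - 2*s^2 + 5*s - 24)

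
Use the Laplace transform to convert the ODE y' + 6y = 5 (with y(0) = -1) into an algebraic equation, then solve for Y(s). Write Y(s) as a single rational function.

Y(s) = (-s + 5)/(s^2 + 6*s)

Transform both sides with L{·}.
With L{y'} = sY - y(0) = sY - (-1): the LHS transforms to (s + 6)Y - (-1).
The right side is L{5} = 5/s.
So (s + 6)Y = 5/s + (-1).
Isolate Y and clear denominators.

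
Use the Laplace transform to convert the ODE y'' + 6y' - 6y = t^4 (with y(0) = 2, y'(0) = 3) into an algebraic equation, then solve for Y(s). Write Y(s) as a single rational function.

Y(s) = (2*s^6 + 15*s^5 + 24)/(s^7 + 6*s^6 - 6*s^5)

Transform both sides with L{·}.
Using L{y''} = s^2 Y - s·y(0) - y'(0) and L{y'} = sY - y(0), with y(0) = 2, y'(0) = 3, the left side becomes (s^2 + 6*s - 6)Y - (2*s + 15).
The right side is L{t^4} = 24/s^5.
So (s^2 + 6*s - 6)Y = 24/s^5 + (2*s + 15).
Solve for Y(s) and write it as one ratio of polynomials.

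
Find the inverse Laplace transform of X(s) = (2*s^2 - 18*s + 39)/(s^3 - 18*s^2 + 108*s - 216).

Factor the denominator: s^3 - 18*s^2 + 108*s - 216 = (s - 6)^3.
Partial fraction decomposition gives [2/(s - 6)] + [6/(s - 6)^2] + [3/(s - 6)^3].
Invert each term: 2/(s - 6) ↔ 2e^(6t); 6/(s - 6)^2 ↔ 6t·e^(6t); 3/(s - 6)^3 ↔ (3/2)t^2·e^(6t).

3*t^2*exp(6*t)/2 + 6*t*exp(6*t) + 2*exp(6*t)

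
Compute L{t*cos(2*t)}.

(s - 2)*(s + 2)/(s^2 + 4)^2

L{cos(2t)} = s/(s^2 + 4).
Then apply L{t·g(t)} = -d/ds[G(s)] with G(s) = s/(s^2 + 4):
differentiating 1 time and applying the sign gives (s - 2)*(s + 2)/(s^2 + 4)^2.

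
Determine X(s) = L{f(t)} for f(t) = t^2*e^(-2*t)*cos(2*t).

X(s) = 2*(s + 2)*(s^2 + 4*s - 8)/(s^2 + 4*s + 8)^3

L{cos(2t)} = s/(s^2 + 4).
Multiplying by e^(-2t) shifts s → s + 2, so L{e^(-2*t)*cos(2*t)} = (s + 2)/((s + 2)^2 + 4).
Then apply L{t^2·g(t)} = (-1)^2 d^2/ds^2[G(s)] with G(s) = (s + 2)/((s + 2)^2 + 4):
differentiating 2 times and applying the sign gives 2*(s + 2)*(s^2 + 4*s - 8)/(s^2 + 4*s + 8)^3.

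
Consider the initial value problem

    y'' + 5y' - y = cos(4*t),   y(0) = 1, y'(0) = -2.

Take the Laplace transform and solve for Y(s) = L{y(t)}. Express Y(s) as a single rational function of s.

Y(s) = (s^3 + 3*s^2 + 17*s + 48)/(s^4 + 5*s^3 + 15*s^2 + 80*s - 16)

Take the Laplace transform of both sides.
The derivative rules (L{y''} = s^2 Y - s·y(0) - y'(0) and L{y'} = sY - y(0), with y(0) = 1, y'(0) = -2) turn the left side into (s^2 + 5*s - 1)Y - (s + 3).
The right side is L{cos(4*t)} = s/(s^2 + 16).
So (s^2 + 5*s - 1)Y = s/(s^2 + 16) + (s + 3).
Solve for Y(s) and write it as one ratio of polynomials.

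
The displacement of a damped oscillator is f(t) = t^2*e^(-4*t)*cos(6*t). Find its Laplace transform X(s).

L{cos(6t)} = s/(s^2 + 36).
Multiplying by e^(-4t) shifts s → s + 4, so L{e^(-4*t)*cos(6*t)} = (s + 4)/((s + 4)^2 + 36).
Then apply L{t^2·g(t)} = (-1)^2 d^2/ds^2[G(s)] with G(s) = (s + 4)/((s + 4)^2 + 36):
differentiating 2 times and applying the sign gives 2*(s + 4)*(s^2 + 8*s - 92)/(s^2 + 8*s + 52)^3.

X(s) = 2*(s + 4)*(s^2 + 8*s - 92)/(s^2 + 8*s + 52)^3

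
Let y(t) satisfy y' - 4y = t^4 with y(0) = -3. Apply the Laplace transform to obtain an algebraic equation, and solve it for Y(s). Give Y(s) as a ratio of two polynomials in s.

Laplace-transform each side.
Using L{y'} = sY - y(0) = sY - (-3), the left side becomes (s - 4)Y - (-3).
The right side is L{t^4} = 24/s^5.
So (s - 4)Y = 24/s^5 + (-3).
Solve for Y(s) and write it as one ratio of polynomials.

Y(s) = (-3*s^5 + 24)/(s^6 - 4*s^5)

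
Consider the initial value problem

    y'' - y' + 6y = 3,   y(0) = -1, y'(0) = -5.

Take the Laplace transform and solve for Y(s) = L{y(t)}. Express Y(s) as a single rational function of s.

Y(s) = (-s^2 - 4*s + 3)/(s^3 - s^2 + 6*s)

Take the Laplace transform of both sides.
With L{y''} = s^2 Y - s·y(0) - y'(0) and L{y'} = sY - y(0), with y(0) = -1, y'(0) = -5: the LHS transforms to (s^2 - s + 6)Y - (-s - 4).
The right side is L{3} = 3/s.
So (s^2 - s + 6)Y = 3/s + (-s - 4).
Solve for Y(s) and write it as one ratio of polynomials.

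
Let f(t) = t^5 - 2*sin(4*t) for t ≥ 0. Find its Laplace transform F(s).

F(s) = -8/(s^2 + 16) + 120/s^6

Apply the Laplace transform termwise.
(-2)·[L{sin(4t)} = 4/(s^2 + 16)]; L{t^5} = 5!/s^6 = 120/s^6.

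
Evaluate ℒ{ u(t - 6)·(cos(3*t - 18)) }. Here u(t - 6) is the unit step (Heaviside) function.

By the second shifting theorem, L{u(t - c)·g(t - c)} = e^(-cs)·H(s) with c = 6 and H(s) = L{g(t)}.
L{cos(3t)} = s/(s^2 + 9).

s*exp(-6*s)/(s^2 + 9)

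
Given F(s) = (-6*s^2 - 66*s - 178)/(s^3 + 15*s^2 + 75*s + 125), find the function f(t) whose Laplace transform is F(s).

Factor the denominator: s^3 + 15*s^2 + 75*s + 125 = (s + 5)^3.
Partial fraction decomposition gives [-6/(s + 5)] + [-6/(s + 5)^2] + [2/(s + 5)^3].
Invert each term: -6/(s + 5) ↔ -6e^(-5t); -6/(s + 5)^2 ↔ -6t·e^(-5t); 2/(s + 5)^3 ↔ (1)t^2·e^(-5t).

f(t) = t^2*exp(-5*t) - 6*t*exp(-5*t) - 6*exp(-5*t)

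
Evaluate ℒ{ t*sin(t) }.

L{sin(t)} = 1/(s^2 + 1).
Then apply L{t·g(t)} = -d/ds[G(s)] with G(s) = 1/(s^2 + 1):
differentiating 1 time and applying the sign gives 2*s/(s^2 + 1)^2.

2*s/(s^2 + 1)^2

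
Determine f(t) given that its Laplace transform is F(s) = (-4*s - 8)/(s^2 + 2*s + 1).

f(t) = -4*t*exp(-t) - 4*exp(-t)

Factor the denominator: s^2 + 2*s + 1 = (s + 1)^2.
Partial fraction decomposition gives [-4/(s + 1)] + [-4/(s + 1)^2].
Invert each term: -4/(s + 1) ↔ -4e^(-t); -4/(s + 1)^2 ↔ -4t·e^(-t).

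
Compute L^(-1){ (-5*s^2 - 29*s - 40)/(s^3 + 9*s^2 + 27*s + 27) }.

t^2*exp(-3*t) + t*exp(-3*t) - 5*exp(-3*t)

Factor the denominator: s^3 + 9*s^2 + 27*s + 27 = (s + 3)^3.
Partial fraction decomposition gives [-5/(s + 3)] + [(s + 3)^(-2)] + [2/(s + 3)^3].
Invert each term: -5/(s + 3) ↔ -5e^(-3t); 1/(s + 3)^2 ↔ t·e^(-3t); 2/(s + 3)^3 ↔ (1)t^2·e^(-3t).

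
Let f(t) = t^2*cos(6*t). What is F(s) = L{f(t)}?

F(s) = 2*s*(s^2 - 108)/(s^2 + 36)^3

L{cos(6t)} = s/(s^2 + 36).
Then apply L{t^2·g(t)} = (-1)^2 d^2/ds^2[G(s)] with G(s) = s/(s^2 + 36):
differentiating 2 times and applying the sign gives 2*s*(s^2 - 108)/(s^2 + 36)^3.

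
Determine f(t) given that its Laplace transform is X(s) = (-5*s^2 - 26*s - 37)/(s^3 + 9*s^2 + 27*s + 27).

f(t) = -2*t^2*exp(-3*t) + 4*t*exp(-3*t) - 5*exp(-3*t)

Factor the denominator: s^3 + 9*s^2 + 27*s + 27 = (s + 3)^3.
Partial fraction decomposition gives [-5/(s + 3)] + [4/(s + 3)^2] + [-4/(s + 3)^3].
Invert each term: -5/(s + 3) ↔ -5e^(-3t); 4/(s + 3)^2 ↔ 4t·e^(-3t); -4/(s + 3)^3 ↔ (-2)t^2·e^(-3t).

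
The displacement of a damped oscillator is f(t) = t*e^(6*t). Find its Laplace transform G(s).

L{t} = 1!/s^2 = 1/s^2.
By the first shifting theorem, multiplying by e^(6t) replaces s with s - 6.

G(s) = (s - 6)^(-2)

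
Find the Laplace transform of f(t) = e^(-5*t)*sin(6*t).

6/((s + 5)^2 + 36)

L{sin(6t)} = 6/(s^2 + 36).
By the first shifting theorem, multiplying by e^(-5t) replaces s with s + 5.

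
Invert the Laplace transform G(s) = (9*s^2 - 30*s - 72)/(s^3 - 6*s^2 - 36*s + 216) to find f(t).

f(t) = 6*t*exp(6*t) + 6*exp(6*t) + 3*exp(-6*t)

Factor the denominator: s^3 - 6*s^2 - 36*s + 216 = (s - 6)^2*(s + 6).
Partial fraction decomposition gives [6/(s - 6)] + [6/(s - 6)^2] + [3/(s + 6)].
Invert each term: 6/(s - 6) ↔ 6e^(6t); 6/(s - 6)^2 ↔ 6t·e^(6t); 3/(s + 6) ↔ 3e^(-6t).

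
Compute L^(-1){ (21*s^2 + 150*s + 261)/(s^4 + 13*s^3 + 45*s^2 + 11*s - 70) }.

3*exp(t) - exp(-2*t) + exp(-5*t) - 3*exp(-7*t)

Factor the denominator: s^4 + 13*s^3 + 45*s^2 + 11*s - 70 = (s - 1)*(s + 2)*(s + 5)*(s + 7).
Partial fraction decomposition gives [3/(s - 1)] + [1/(s + 5)] + [-3/(s + 7)] + [-1/(s + 2)].
Invert each term: 3/(s - 1) ↔ 3e^(t); 1/(s + 5) ↔ e^(-5t); -3/(s + 7) ↔ -3e^(-7t); -1/(s + 2) ↔ -e^(-2t).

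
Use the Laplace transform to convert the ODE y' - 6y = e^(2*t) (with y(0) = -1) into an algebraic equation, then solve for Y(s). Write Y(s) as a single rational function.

Transform both sides with L{·}.
The derivative rules (L{y'} = sY - y(0) = sY - (-1)) turn the left side into (s - 6)Y - (-1).
The right side is L{e^(2*t)} = 1/(s - 2).
So (s - 6)Y = 1/(s - 2) + (-1).
Solve for Y(s) and write it as one ratio of polynomials.

Y(s) = (-s + 3)/(s^2 - 8*s + 12)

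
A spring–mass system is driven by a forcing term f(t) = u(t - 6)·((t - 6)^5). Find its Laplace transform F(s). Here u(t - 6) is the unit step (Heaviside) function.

F(s) = 120*exp(-6*s)/s^6

By the second shifting theorem, L{u(t - c)·g(t - c)} = e^(-cs)·G(s) with c = 6 and G(s) = L{g(t)}.
L{t^5} = 5!/s^6 = 120/s^6.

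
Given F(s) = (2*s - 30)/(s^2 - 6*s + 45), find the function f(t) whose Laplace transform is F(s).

f(t) = -4*exp(3*t)*sin(6*t) + 2*exp(3*t)*cos(6*t)

Complete the square in the denominator: s^2 - 6*s + 45 = (s - 3)^2 + 6^2.
Split the numerator to match: 2*s - 30 = 2·(s - 3) - 4·6.
Invert each term: 2·(s - 3)/((s - 3)^2 + 36) ↔ 2e^(3t)cos(6t); -4·6/((s - 3)^2 + 36) ↔ -4e^(3t)sin(6t).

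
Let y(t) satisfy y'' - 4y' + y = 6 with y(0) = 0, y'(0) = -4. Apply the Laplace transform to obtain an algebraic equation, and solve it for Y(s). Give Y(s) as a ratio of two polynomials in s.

Transform both sides with L{·}.
With L{y''} = s^2 Y - s·y(0) - y'(0) and L{y'} = sY - y(0), with y(0) = 0, y'(0) = -4: the LHS transforms to (s^2 - 4*s + 1)Y - (-4).
The right side is L{6} = 6/s.
So (s^2 - 4*s + 1)Y = 6/s + (-4).
Isolate Y and clear denominators.

Y(s) = (-4*s + 6)/(s^3 - 4*s^2 + s)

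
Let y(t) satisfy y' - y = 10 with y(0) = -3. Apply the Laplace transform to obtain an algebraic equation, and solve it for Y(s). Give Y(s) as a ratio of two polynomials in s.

Apply the Laplace transform to the equation.
Using L{y'} = sY - y(0) = sY - (-3), the left side becomes (s - 1)Y - (-3).
The right side is L{10} = 10/s.
So (s - 1)Y = 10/s + (-3).
Divide through and combine into a single rational function.

Y(s) = (-3*s + 10)/(s^2 - s)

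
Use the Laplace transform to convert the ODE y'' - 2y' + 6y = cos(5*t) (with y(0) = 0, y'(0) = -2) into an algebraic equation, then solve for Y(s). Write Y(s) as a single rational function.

Y(s) = (-2*s^2 + s - 50)/(s^4 - 2*s^3 + 31*s^2 - 50*s + 150)

Apply the Laplace transform to the equation.
With L{y''} = s^2 Y - s·y(0) - y'(0) and L{y'} = sY - y(0), with y(0) = 0, y'(0) = -2: the LHS transforms to (s^2 - 2*s + 6)Y - (-2).
The right side is L{cos(5*t)} = s/(s^2 + 25).
So (s^2 - 2*s + 6)Y = s/(s^2 + 25) + (-2).
Divide through and combine into a single rational function.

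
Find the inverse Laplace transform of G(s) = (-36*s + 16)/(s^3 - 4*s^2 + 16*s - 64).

Factor the denominator: s^3 - 4*s^2 + 16*s - 64 = (s - 4)*(s^2 + 16).
Partial fraction decomposition gives [-4/(s - 4)] + [4*s/(s^2 + 16)] + [-20/(s^2 + 16)].
Invert each term: -4/(s - 4) ↔ -4e^(4t); 4·s/(s^2 + 16) ↔ 4cos(4t); -5·4/(s^2 + 16) ↔ -5sin(4t).

-4*exp(4*t) - 5*sin(4*t) + 4*cos(4*t)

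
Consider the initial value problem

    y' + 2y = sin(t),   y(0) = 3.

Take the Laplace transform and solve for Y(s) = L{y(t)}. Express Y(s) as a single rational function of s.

Y(s) = (3*s^2 + 4)/(s^3 + 2*s^2 + s + 2)

Take the Laplace transform of both sides.
The derivative rules (L{y'} = sY - y(0) = sY - 3) turn the left side into (s + 2)Y - (3).
The right side is L{sin(t)} = 1/(s^2 + 1).
So (s + 2)Y = 1/(s^2 + 1) + (3).
Isolate Y and clear denominators.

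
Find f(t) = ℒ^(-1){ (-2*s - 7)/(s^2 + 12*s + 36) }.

Factor the denominator: s^2 + 12*s + 36 = (s + 6)^2.
Partial fraction decomposition gives [-2/(s + 6)] + [5/(s + 6)^2].
Invert each term: -2/(s + 6) ↔ -2e^(-6t); 5/(s + 6)^2 ↔ 5t·e^(-6t).

f(t) = 5*t*exp(-6*t) - 2*exp(-6*t)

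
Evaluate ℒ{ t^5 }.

120/s^6

L{t^5} = 5!/s^6 = 120/s^6.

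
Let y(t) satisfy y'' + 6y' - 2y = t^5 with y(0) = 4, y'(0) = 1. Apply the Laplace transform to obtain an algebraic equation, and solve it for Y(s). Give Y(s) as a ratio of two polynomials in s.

Laplace-transform each side.
The derivative rules (L{y''} = s^2 Y - s·y(0) - y'(0) and L{y'} = sY - y(0), with y(0) = 4, y'(0) = 1) turn the left side into (s^2 + 6*s - 2)Y - (4*s + 25).
The right side is L{t^5} = 120/s^6.
So (s^2 + 6*s - 2)Y = 120/s^6 + (4*s + 25).
Isolate Y and clear denominators.

Y(s) = (4*s^7 + 25*s^6 + 120)/(s^8 + 6*s^7 - 2*s^6)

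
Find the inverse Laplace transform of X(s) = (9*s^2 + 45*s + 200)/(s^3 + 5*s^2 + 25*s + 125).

4*sin(5*t) + 5*cos(5*t) + 4*exp(-5*t)

Factor the denominator: s^3 + 5*s^2 + 25*s + 125 = (s + 5)*(s^2 + 25).
Partial fraction decomposition gives [4/(s + 5)] + [5*s/(s^2 + 25)] + [20/(s^2 + 25)].
Invert each term: 4/(s + 5) ↔ 4e^(-5t); 5·s/(s^2 + 25) ↔ 5cos(5t); 4·5/(s^2 + 25) ↔ 4sin(5t).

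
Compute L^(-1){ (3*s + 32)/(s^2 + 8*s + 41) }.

Complete the square in the denominator: s^2 + 8*s + 41 = (s + 4)^2 + 5^2.
Split the numerator to match: 3*s + 32 = 3·(s + 4) + 4·5.
Invert each term: 3·(s + 4)/((s + 4)^2 + 25) ↔ 3e^(-4t)cos(5t); 4·5/((s + 4)^2 + 25) ↔ 4e^(-4t)sin(5t).

4*exp(-4*t)*sin(5*t) + 3*exp(-4*t)*cos(5*t)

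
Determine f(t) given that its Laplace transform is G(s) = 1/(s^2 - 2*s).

f(t) = exp(t)*sinh(t)

Rewrite the denominator: s^2 - 2*s = (s - 1)^2 - 1.
The form in (s - 1) signals a first-shifting-theorem factor e^(t).
Since L{sinh(t)} = 1/(s^2 - 1), the inverse is exp(t)*sinh(t).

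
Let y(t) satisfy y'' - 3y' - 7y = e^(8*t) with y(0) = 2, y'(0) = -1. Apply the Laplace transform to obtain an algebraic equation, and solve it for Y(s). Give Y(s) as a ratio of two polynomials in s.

Y(s) = (2*s^2 - 23*s + 57)/(s^3 - 11*s^2 + 17*s + 56)

Take the Laplace transform of both sides.
Using L{y''} = s^2 Y - s·y(0) - y'(0) and L{y'} = sY - y(0), with y(0) = 2, y'(0) = -1, the left side becomes (s^2 - 3*s - 7)Y - (2*s - 7).
The right side is L{e^(8*t)} = 1/(s - 8).
So (s^2 - 3*s - 7)Y = 1/(s - 8) + (2*s - 7).
Divide through and combine into a single rational function.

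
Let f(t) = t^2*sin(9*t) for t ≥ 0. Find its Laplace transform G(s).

L{sin(9t)} = 9/(s^2 + 81).
Then apply L{t^2·g(t)} = (-1)^2 d^2/ds^2[H(s)] with H(s) = 9/(s^2 + 81):
differentiating 2 times and applying the sign gives 54*(s^2 - 27)/(s^2 + 81)^3.

G(s) = 54*(s^2 - 27)/(s^2 + 81)^3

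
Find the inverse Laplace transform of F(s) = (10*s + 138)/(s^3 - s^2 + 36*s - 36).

4*exp(t) + sin(6*t) - 4*cos(6*t)

Factor the denominator: s^3 - s^2 + 36*s - 36 = (s - 1)*(s^2 + 36).
Partial fraction decomposition gives [4/(s - 1)] + [-4*s/(s^2 + 36)] + [6/(s^2 + 36)].
Invert each term: 4/(s - 1) ↔ 4e^(t); -4·s/(s^2 + 36) ↔ -4cos(6t); 1·6/(s^2 + 36) ↔ sin(6t).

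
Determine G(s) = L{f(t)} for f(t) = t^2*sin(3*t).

G(s) = 18*(s^2 - 3)/(s^2 + 9)^3

L{sin(3t)} = 3/(s^2 + 9).
Then apply L{t^2·g(t)} = (-1)^2 d^2/ds^2[H(s)] with H(s) = 3/(s^2 + 9):
differentiating 2 times and applying the sign gives 18*(s^2 - 3)/(s^2 + 9)^3.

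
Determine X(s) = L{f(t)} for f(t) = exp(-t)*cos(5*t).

L{cos(5t)} = s/(s^2 + 25).
By the first shifting theorem, multiplying by e^(-t) replaces s with s + 1.

X(s) = (s + 1)/((s + 1)^2 + 25)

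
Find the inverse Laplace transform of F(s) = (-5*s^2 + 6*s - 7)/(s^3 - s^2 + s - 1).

-3*exp(t) + 4*sin(t) - 2*cos(t)

Factor the denominator: s^3 - s^2 + s - 1 = (s - 1)*(s^2 + 1).
Partial fraction decomposition gives [-3/(s - 1)] + [-2*s/(s^2 + 1)] + [4/(s^2 + 1)].
Invert each term: -3/(s - 1) ↔ -3e^(t); -2·s/(s^2 + 1) ↔ -2cos(t); 4·1/(s^2 + 1) ↔ 4sin(t).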